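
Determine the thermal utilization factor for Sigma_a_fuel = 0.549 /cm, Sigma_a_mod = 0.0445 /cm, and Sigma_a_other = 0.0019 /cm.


f = Sigma_a_fuel / (Sigma_a_fuel + Sigma_a_mod + Sigma_a_other)
f = 0.549 / (0.549 + 0.0445 + 0.0019)
f = 0.92207

0.92207


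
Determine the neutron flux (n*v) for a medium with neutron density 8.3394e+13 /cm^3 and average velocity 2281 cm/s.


phi = n * v
phi = 8.3394e+13 * 2281
phi = 1.9022e+17 /cm^2/s

1.9022e+17


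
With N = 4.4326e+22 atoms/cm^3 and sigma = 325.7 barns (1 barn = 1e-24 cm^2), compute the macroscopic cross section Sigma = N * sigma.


Sigma = N * sigma_barns * 1e-24
Sigma = 4.4326e+22 * 325.7 * 1e-24
Sigma = 14.437 /cm

14.437


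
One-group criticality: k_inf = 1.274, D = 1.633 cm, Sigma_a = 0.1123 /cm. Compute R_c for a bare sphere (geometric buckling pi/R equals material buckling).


L^2 = D / Sigma_a = 1.633 / 0.1123 = 14.54141 cm^2
B_m^2 = (k_inf - 1) / L^2 = (1.274 - 1) / 14.54141 = 0.01884274 /cm^2
For a bare sphere: B_g = pi/R, so R_c = pi / sqrt(B_m^2)
R_c = pi / sqrt(0.01884274) = 22.886 cm

22.886


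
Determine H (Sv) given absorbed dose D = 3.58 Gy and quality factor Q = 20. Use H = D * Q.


H = D * Q
H = 3.58 * 20
H = 71.600 Sv

71.600


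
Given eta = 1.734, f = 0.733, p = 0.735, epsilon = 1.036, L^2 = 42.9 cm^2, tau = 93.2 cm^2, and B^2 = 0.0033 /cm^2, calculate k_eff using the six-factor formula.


k_inf = eta*f*p*eps = 1.734*0.733*0.735*1.036 = 0.9678324
P_TNL = 1/(1 + L^2*B^2) = 1/(1 + 42.9*0.0033) = 0.8759866
P_FNL = exp(-B^2*tau) = exp(-0.0033*93.2) = 0.7352388
k_eff = k_inf * P_TNL * P_FNL = 0.9678324 * 0.8759866 * 0.7352388
k_eff = 0.62334

0.62334


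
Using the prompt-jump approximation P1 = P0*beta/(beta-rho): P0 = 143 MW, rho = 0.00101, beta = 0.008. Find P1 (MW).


P1/P0 = beta / (beta - rho)
P1/P0 = 0.008 / (0.008 - 0.00101) = 1.144492
P1 = 143 * 1.144492 = 163.66 MW

163.66


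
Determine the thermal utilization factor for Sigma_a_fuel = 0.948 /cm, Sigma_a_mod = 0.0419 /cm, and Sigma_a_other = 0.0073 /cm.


f = Sigma_a_fuel / (Sigma_a_fuel + Sigma_a_mod + Sigma_a_other)
f = 0.948 / (0.948 + 0.0419 + 0.0073)
f = 0.95066

0.95066


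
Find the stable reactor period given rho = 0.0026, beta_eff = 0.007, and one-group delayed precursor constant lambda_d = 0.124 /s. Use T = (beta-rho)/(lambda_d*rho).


T = (beta - rho) / (lambda_d * rho)
T = (0.007 - 0.0026) / (0.124 * 0.0026)
T = 13.648 s

13.648


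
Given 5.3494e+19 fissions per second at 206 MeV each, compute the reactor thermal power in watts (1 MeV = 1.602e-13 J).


P = fission_rate * E_MeV * 1.602e-13
P = 5.3494e+19 * 206 * 1.602e-13
P = 1.7654e+09 W

1.7654e+09


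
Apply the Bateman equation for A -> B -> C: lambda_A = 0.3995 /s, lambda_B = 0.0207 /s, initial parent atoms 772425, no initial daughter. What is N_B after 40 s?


N_B(t) = lambda_A * N_A0 / (lambda_B - lambda_A) * [exp(-lambda_A*t) - exp(-lambda_B*t)]
exp(-0.3995*40) = 1.148085e-07; exp(-0.0207*40) = 0.4369223
N_B = 0.3995 * 772425 / (0.0207 - 0.3995) * (1.148085e-07 - 0.4369223)
N_B = 355932

355932


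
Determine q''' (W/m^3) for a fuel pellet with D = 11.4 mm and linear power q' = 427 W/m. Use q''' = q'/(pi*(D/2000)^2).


r = D / 2 / 1000 = 11.4 / 2 / 1000 = 0.0057 m
q''' = q' / (pi * r^2)
q''' = 427 / (pi * 0.0057^2)
q''' = 4.1834e+06 W/m^3

4.1834e+06


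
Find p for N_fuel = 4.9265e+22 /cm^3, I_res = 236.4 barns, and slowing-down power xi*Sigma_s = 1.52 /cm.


p = exp(-N * I * 1e-24 / (xi*Sigma_s))
p = exp(-4.9265e+22 * 236.4 * 1e-24 / 1.52)
p = 4.7036e-04

4.7036e-04


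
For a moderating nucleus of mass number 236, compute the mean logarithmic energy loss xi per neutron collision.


xi = 1 + (A-1)^2/(2A) * ln((A-1)/(A+1))
xi = 1 + (236-1)^2/(2*236) * ln((236-1)/(236 +1))
xi = 0.0084507

0.0084507


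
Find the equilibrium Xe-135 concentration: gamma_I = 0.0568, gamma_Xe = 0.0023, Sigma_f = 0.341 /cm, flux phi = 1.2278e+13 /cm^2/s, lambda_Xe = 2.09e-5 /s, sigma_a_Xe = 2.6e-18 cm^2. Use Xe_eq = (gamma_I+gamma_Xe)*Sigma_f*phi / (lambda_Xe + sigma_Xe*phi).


Xe_eq = (gamma_I + gamma_Xe) * Sigma_f * phi / (lambda_Xe + sigma_Xe * phi)
Numerator = (0.0568 + 0.0023) * 0.341 * 1.2278e+13 = 2.474398e+11
Denominator = 2.09e-5 + 2.6e-18 * 1.2278e+13 = 5.282280e-05
Xe_eq = 2.474398e+11 / 5.282280e-05 = 4.6843e+15 /cm^3

4.6843e+15


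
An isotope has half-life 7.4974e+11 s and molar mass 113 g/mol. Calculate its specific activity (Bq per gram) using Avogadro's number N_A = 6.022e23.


lambda = ln(2) / t_half = ln(2) / 7.4974e+11 = 9.245167e-13 /s
SA = lambda * N_A / M
SA = 9.245167e-13 * 6.022e23 / 113
SA = 4.9269e+09 Bq/g

4.9269e+09


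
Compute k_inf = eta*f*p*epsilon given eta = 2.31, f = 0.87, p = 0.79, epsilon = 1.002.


k_inf = eta * f * p * epsilon
k_inf = 2.31 * 0.87 * 0.79 * 1.002
k_inf = 1.5908

1.5908


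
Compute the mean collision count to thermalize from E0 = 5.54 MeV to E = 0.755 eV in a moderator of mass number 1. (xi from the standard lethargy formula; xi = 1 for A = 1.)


xi = 1 + (A-1)^2/(2A)*ln((A-1)/(A+1)) = 1 (for A = 1)
n = ln(E0/E) / xi
n = ln(5.54e6 / 0.755) / 1
n = ln(7.337748e+06) / 1 = 15.809

15.809


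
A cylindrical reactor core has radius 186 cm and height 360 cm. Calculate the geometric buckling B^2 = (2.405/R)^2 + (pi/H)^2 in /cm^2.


B^2 = (2.405/R)^2 + (pi/H)^2
B^2 = (2.405/186)^2 + (pi/360)^2
B^2 = 2.4334e-04 /cm^2

2.4334e-04


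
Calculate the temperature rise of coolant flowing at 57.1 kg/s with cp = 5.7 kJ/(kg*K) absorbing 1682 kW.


dT = Q / (m_dot * cp)
dT = 1682 / (57.1 * 5.7)
dT = 5.1679 C

5.1679


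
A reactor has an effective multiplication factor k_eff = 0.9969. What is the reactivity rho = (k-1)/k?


rho = (k_eff - 1) / k_eff
rho = (0.9969 - 1) / 0.9969
rho = -0.0031096

-0.0031096


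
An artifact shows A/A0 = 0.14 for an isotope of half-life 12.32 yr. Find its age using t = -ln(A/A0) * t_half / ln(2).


lambda = ln(2) / t_half = ln(2) / 12.32 = 0.05626195 /yr
t = -ln(A/A0) / lambda
t = -ln(0.14) / 0.05626195
t = 34.946 yr

34.946


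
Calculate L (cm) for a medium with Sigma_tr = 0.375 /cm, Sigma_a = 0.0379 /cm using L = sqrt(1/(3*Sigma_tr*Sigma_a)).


D = 1 / (3 * Sigma_tr) = 1 / (3 * 0.375) = 0.8888889 cm
L = sqrt(D / Sigma_a)
L = sqrt(0.8888889 / 0.0379)
L = 4.8429 cm

4.8429


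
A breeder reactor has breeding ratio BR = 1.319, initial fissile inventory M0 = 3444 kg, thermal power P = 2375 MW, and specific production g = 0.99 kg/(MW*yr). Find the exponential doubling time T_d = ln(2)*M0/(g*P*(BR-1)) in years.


Breeding gain G = BR - 1 = 1.319 - 1 = 0.319
Fissile production rate = g * P * G = 0.99 * 2375 * 0.319 = 750.04875 kg/yr
T_d = ln(2) * M0 / (g * P * G)
T_d = ln(2) * 3444 / 750.04875 = 3.1827 yr

3.1827


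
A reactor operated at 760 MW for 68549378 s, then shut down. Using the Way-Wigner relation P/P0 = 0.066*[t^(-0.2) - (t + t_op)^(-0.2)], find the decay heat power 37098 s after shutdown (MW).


P/P0 = 0.066 * [t^(-0.2) - (t + t_op)^(-0.2)]
P/P0 = 0.066 * [37098^(-0.2) - (37098 + 68549378)^(-0.2)]
P/P0 = 0.066 * [0.1219354 - 0.02708646] = 0.006260030
P = 760 * 0.006260030 = 4.7576 MW

4.7576


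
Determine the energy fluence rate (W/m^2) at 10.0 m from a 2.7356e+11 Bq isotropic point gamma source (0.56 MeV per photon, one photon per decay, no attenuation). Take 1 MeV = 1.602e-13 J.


psi = A * E * 1.602e-13 / (4*pi*r^2)
psi = 2.7356e+11 * 0.56 * 1.602e-13 / (4*pi*10.0^2)
psi = 1.9530e-05 W/m^2

1.9530e-05


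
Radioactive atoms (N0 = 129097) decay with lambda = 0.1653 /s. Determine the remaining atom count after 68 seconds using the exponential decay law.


N = N0 * exp(-lambda * t)
N = 129097 * exp(-0.1653 * 68)
N = 1.6954

1.6954


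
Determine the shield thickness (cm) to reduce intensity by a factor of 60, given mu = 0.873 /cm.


x = ln(factor) / mu
x = ln(60) / 0.873
x = 4.6900 cm

4.6900


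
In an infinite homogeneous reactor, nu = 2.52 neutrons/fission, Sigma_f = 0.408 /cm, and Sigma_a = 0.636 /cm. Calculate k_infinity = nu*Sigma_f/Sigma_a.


k_inf = nu * Sigma_f / Sigma_a
k_inf = 2.52 * 0.408 / 0.636
k_inf = 1.6166

1.6166


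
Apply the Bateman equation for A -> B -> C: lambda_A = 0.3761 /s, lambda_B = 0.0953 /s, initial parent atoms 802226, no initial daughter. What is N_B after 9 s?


N_B(t) = lambda_A * N_A0 / (lambda_B - lambda_A) * [exp(-lambda_A*t) - exp(-lambda_B*t)]
exp(-0.3761*9) = 0.03388103; exp(-0.0953*9) = 0.4241365
N_B = 0.3761 * 802226 / (0.0953 - 0.3761) * (0.03388103 - 0.4241365)
N_B = 419326

419326


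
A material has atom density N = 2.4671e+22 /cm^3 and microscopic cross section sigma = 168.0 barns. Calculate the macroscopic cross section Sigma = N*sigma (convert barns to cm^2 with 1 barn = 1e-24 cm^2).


Sigma = N * sigma_barns * 1e-24
Sigma = 2.4671e+22 * 168.0 * 1e-24
Sigma = 4.1447 /cm

4.1447


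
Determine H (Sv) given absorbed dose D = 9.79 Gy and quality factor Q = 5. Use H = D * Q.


H = D * Q
H = 9.79 * 5
H = 48.950 Sv

48.950


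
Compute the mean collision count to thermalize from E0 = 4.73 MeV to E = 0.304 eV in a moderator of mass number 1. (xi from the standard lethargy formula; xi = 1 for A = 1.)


xi = 1 + (A-1)^2/(2A)*ln((A-1)/(A+1)) = 1 (for A = 1)
n = ln(E0/E) / xi
n = ln(4.73e6 / 0.304) / 1
n = ln(1.555921e+07) / 1 = 16.560

16.560


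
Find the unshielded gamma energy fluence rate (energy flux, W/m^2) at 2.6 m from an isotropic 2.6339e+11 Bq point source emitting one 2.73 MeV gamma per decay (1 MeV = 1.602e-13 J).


psi = A * E * 1.602e-13 / (4*pi*r^2)
psi = 2.6339e+11 * 2.73 * 1.602e-13 / (4*pi*2.6^2)
psi = 0.0013560 W/m^2

0.0013560


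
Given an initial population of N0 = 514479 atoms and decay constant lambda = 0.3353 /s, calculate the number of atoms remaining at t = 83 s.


N = N0 * exp(-lambda * t)
N = 514479 * exp(-0.3353 * 83)
N = 4.2169e-07

4.2169e-07


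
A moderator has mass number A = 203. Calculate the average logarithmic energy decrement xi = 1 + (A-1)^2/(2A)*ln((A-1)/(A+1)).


xi = 1 + (A-1)^2/(2A) * ln((A-1)/(A+1))
xi = 1 + (203-1)^2/(2*203) * ln((203-1)/(203 +1))
xi = 0.0098199

0.0098199


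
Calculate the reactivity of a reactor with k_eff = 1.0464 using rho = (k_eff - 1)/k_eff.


rho = (k_eff - 1) / k_eff
rho = (1.0464 - 1) / 1.0464
rho = 0.044343

0.044343


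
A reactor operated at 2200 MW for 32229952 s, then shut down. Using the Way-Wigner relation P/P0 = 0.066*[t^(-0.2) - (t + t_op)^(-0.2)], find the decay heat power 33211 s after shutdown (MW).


P/P0 = 0.066 * [t^(-0.2) - (t + t_op)^(-0.2)]
P/P0 = 0.066 * [33211^(-0.2) - (33211 + 32229952)^(-0.2)]
P/P0 = 0.066 * [0.1246647 - 0.03149623] = 0.006149119
P = 2200 * 0.006149119 = 13.528 MW

13.528


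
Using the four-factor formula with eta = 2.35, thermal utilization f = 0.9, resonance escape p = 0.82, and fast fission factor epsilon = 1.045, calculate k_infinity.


k_inf = eta * f * p * epsilon
k_inf = 2.35 * 0.9 * 0.82 * 1.045
k_inf = 1.8123

1.8123


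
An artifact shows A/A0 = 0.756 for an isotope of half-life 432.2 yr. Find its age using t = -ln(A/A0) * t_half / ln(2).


lambda = ln(2) / t_half = ln(2) / 432.2 = 0.001603765 /yr
t = -ln(A/A0) / lambda
t = -ln(0.756) / 0.001603765
t = 174.41 yr

174.41


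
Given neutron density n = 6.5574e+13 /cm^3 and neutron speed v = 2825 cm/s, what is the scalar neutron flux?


phi = n * v
phi = 6.5574e+13 * 2825
phi = 1.8525e+17 /cm^2/s

1.8525e+17


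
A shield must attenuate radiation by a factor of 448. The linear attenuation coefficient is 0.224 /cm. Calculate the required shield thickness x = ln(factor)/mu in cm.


x = ln(factor) / mu
x = ln(448) / 0.224
x = 27.254 cm

27.254


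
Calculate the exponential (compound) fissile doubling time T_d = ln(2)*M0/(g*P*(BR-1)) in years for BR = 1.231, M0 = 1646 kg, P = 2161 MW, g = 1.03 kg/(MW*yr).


Breeding gain G = BR - 1 = 1.231 - 1 = 0.231
Fissile production rate = g * P * G = 1.03 * 2161 * 0.231 = 514.16673 kg/yr
T_d = ln(2) * M0 / (g * P * G)
T_d = ln(2) * 1646 / 514.16673 = 2.2190 yr

2.2190


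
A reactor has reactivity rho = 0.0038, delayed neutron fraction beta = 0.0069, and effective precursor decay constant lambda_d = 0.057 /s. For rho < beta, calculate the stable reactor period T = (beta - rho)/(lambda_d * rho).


T = (beta - rho) / (lambda_d * rho)
T = (0.0069 - 0.0038) / (0.057 * 0.0038)
T = 14.312 s

14.312


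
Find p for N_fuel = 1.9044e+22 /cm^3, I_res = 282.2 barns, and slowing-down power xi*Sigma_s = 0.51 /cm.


p = exp(-N * I * 1e-24 / (xi*Sigma_s))
p = exp(-1.9044e+22 * 282.2 * 1e-24 / 0.51)
p = 2.6518e-05

2.6518e-05


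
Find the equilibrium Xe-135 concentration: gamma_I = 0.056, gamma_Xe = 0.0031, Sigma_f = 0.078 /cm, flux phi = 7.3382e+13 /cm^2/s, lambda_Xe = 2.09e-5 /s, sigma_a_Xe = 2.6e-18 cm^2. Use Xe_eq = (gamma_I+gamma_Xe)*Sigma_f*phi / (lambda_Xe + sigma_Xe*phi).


Xe_eq = (gamma_I + gamma_Xe) * Sigma_f * phi / (lambda_Xe + sigma_Xe * phi)
Numerator = (0.056 + 0.0031) * 0.078 * 7.3382e+13 = 3.382763e+11
Denominator = 2.09e-5 + 2.6e-18 * 7.3382e+13 = 2.116932e-04
Xe_eq = 3.382763e+11 / 2.116932e-04 = 1.5980e+15 /cm^3

1.5980e+15


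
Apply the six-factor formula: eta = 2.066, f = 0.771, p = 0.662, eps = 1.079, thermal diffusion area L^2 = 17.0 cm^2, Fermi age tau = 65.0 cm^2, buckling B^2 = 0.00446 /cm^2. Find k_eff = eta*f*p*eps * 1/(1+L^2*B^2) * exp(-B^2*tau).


k_inf = eta*f*p*eps = 2.066*0.771*0.662*1.079 = 1.137795
P_TNL = 1/(1 + L^2*B^2) = 1/(1 + 17.0*0.00446) = 0.9295235
P_FNL = exp(-B^2*tau) = exp(-0.00446*65.0) = 0.7483384
k_eff = k_inf * P_TNL * P_FNL = 1.137795 * 0.9295235 * 0.7483384
k_eff = 0.79145

0.79145


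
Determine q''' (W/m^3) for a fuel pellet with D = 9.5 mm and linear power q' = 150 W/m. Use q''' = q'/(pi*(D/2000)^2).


r = D / 2 / 1000 = 9.5 / 2 / 1000 = 0.00475 m
q''' = q' / (pi * r^2)
q''' = 150 / (pi * 0.00475^2)
q''' = 2.1162e+06 W/m^3

2.1162e+06


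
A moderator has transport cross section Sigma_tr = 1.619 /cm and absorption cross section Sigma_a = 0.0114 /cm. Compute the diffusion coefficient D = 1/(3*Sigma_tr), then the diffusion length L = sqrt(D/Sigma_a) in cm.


D = 1 / (3 * Sigma_tr) = 1 / (3 * 1.619) = 0.2058884 cm
L = sqrt(D / Sigma_a)
L = sqrt(0.2058884 / 0.0114)
L = 4.2498 cm

4.2498


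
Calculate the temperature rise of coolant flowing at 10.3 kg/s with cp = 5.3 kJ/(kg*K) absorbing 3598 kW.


dT = Q / (m_dot * cp)
dT = 3598 / (10.3 * 5.3)
dT = 65.910 C

65.910


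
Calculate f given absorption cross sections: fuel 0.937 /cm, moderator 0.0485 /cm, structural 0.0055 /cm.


f = Sigma_a_fuel / (Sigma_a_fuel + Sigma_a_mod + Sigma_a_other)
f = 0.937 / (0.937 + 0.0485 + 0.0055)
f = 0.94551

0.94551


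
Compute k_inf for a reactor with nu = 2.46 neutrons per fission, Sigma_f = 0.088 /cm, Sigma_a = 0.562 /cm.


k_inf = nu * Sigma_f / Sigma_a
k_inf = 2.46 * 0.088 / 0.562
k_inf = 0.38520

0.38520


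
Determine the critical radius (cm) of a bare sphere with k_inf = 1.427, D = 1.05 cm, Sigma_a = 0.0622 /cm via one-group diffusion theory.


L^2 = D / Sigma_a = 1.05 / 0.0622 = 16.88103 cm^2
B_m^2 = (k_inf - 1) / L^2 = (1.427 - 1) / 16.88103 = 0.02529467 /cm^2
For a bare sphere: B_g = pi/R, so R_c = pi / sqrt(B_m^2)
R_c = pi / sqrt(0.02529467) = 19.753 cm

19.753


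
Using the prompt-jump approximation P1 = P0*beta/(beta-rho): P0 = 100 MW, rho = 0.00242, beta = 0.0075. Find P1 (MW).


P1/P0 = beta / (beta - rho)
P1/P0 = 0.0075 / (0.0075 - 0.00242) = 1.476378
P1 = 100 * 1.476378 = 147.64 MW

147.64


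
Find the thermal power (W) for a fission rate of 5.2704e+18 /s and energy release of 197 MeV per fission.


P = fission_rate * E_MeV * 1.602e-13
P = 5.2704e+18 * 197 * 1.602e-13
P = 1.6633e+08 W

1.6633e+08


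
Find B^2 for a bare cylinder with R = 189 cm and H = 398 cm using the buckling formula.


B^2 = (2.405/R)^2 + (pi/H)^2
B^2 = (2.405/189)^2 + (pi/398)^2
B^2 = 2.2423e-04 /cm^2

2.2423e-04


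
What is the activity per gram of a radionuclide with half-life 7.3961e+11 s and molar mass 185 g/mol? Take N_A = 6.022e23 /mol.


lambda = ln(2) / t_half = ln(2) / 7.3961e+11 = 9.371793e-13 /s
SA = lambda * N_A / M
SA = 9.371793e-13 * 6.022e23 / 185
SA = 3.0506e+09 Bq/g

3.0506e+09


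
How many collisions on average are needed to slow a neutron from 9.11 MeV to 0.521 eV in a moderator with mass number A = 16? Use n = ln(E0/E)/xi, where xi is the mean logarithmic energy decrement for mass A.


xi = 1 + (A-1)^2/(2A)*ln((A-1)/(A+1)) = 0.1199467 (for A = 16)
n = ln(E0/E) / xi
n = ln(9.11e6 / 0.521) / 0.1199467
n = ln(1.748560e+07) / 0.1199467 = 139.04

139.04


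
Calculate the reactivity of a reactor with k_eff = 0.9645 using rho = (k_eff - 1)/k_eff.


rho = (k_eff - 1) / k_eff
rho = (0.9645 - 1) / 0.9645
rho = -0.036807

-0.036807


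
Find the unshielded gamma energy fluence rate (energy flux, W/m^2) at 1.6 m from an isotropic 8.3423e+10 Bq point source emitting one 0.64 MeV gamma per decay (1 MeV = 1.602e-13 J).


psi = A * E * 1.602e-13 / (4*pi*r^2)
psi = 8.3423e+10 * 0.64 * 1.602e-13 / (4*pi*1.6^2)
psi = 2.6588e-04 W/m^2

2.6588e-04


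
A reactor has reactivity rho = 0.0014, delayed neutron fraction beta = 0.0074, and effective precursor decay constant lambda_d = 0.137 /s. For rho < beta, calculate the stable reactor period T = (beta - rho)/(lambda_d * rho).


T = (beta - rho) / (lambda_d * rho)
T = (0.0074 - 0.0014) / (0.137 * 0.0014)
T = 31.283 s

31.283


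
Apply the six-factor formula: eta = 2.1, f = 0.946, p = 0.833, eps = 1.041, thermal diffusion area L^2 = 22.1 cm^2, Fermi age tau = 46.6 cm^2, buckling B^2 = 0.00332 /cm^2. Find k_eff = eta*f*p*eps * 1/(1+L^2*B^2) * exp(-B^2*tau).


k_inf = eta*f*p*eps = 2.1*0.946*0.833*1.041 = 1.722686
P_TNL = 1/(1 + L^2*B^2) = 1/(1 + 22.1*0.00332) = 0.9316435
P_FNL = exp(-B^2*tau) = exp(-0.00332*46.6) = 0.8566619
k_eff = k_inf * P_TNL * P_FNL = 1.722686 * 0.9316435 * 0.8566619
k_eff = 1.3749

1.3749


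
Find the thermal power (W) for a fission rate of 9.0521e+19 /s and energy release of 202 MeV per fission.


P = fission_rate * E_MeV * 1.602e-13
P = 9.0521e+19 * 202 * 1.602e-13
P = 2.9293e+09 W

2.9293e+09


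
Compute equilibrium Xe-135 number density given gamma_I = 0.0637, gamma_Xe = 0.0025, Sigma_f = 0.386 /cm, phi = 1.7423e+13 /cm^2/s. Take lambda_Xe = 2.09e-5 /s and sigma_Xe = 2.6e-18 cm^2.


Xe_eq = (gamma_I + gamma_Xe) * Sigma_f * phi / (lambda_Xe + sigma_Xe * phi)
Numerator = (0.0637 + 0.0025) * 0.386 * 1.7423e+13 = 4.452134e+11
Denominator = 2.09e-5 + 2.6e-18 * 1.7423e+13 = 6.619980e-05
Xe_eq = 4.452134e+11 / 6.619980e-05 = 6.7253e+15 /cm^3

6.7253e+15


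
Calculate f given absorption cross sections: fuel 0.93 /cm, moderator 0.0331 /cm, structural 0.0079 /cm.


f = Sigma_a_fuel / (Sigma_a_fuel + Sigma_a_mod + Sigma_a_other)
f = 0.93 / (0.93 + 0.0331 + 0.0079)
f = 0.95778

0.95778


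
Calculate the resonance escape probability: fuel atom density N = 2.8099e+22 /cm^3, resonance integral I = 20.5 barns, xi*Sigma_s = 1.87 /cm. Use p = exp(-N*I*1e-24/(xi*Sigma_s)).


p = exp(-N * I * 1e-24 / (xi*Sigma_s))
p = exp(-2.8099e+22 * 20.5 * 1e-24 / 1.87)
p = 0.73489

0.73489


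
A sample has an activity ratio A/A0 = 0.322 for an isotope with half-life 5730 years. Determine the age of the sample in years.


lambda = ln(2) / t_half = ln(2) / 5730 = 1.209681e-04 /yr
t = -ln(A/A0) / lambda
t = -ln(0.322) / 1.209681e-04
t = 9367.8 yr

9367.8


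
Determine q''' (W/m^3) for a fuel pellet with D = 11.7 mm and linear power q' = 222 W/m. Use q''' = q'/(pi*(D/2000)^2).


r = D / 2 / 1000 = 11.7 / 2 / 1000 = 0.00585 m
q''' = q' / (pi * r^2)
q''' = 222 / (pi * 0.00585^2)
q''' = 2.0649e+06 W/m^3

2.0649e+06


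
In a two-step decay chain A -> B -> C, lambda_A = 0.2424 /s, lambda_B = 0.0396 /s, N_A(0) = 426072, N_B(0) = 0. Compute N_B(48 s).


N_B(t) = lambda_A * N_A0 / (lambda_B - lambda_A) * [exp(-lambda_A*t) - exp(-lambda_B*t)]
exp(-0.2424*48) = 8.849054e-06; exp(-0.0396*48) = 0.1494490
N_B = 0.2424 * 426072 / (0.0396 - 0.2424) * (8.849054e-06 - 0.1494490)
N_B = 76105

76105


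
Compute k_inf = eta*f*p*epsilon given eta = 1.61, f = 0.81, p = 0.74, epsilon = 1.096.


k_inf = eta * f * p * epsilon
k_inf = 1.61 * 0.81 * 0.74 * 1.096
k_inf = 1.0577

1.0577


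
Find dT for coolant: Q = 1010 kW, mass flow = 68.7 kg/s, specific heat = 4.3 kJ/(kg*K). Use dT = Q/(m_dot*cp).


dT = Q / (m_dot * cp)
dT = 1010 / (68.7 * 4.3)
dT = 3.4190 C

3.4190


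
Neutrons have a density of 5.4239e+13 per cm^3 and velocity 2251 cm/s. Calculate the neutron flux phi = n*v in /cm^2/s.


phi = n * v
phi = 5.4239e+13 * 2251
phi = 1.2209e+17 /cm^2/s

1.2209e+17


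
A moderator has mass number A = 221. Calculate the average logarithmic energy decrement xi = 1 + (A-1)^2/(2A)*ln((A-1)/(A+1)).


xi = 1 + (A-1)^2/(2A) * ln((A-1)/(A+1))
xi = 1 + (221-1)^2/(2*221) * ln((221-1)/(221 +1))
xi = 0.0090225

0.0090225


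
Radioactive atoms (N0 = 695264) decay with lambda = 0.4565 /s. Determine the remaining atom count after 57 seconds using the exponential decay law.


N = N0 * exp(-lambda * t)
N = 695264 * exp(-0.4565 * 57)
N = 3.4801e-06

3.4801e-06


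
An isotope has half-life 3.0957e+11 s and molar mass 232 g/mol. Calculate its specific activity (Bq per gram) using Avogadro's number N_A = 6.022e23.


lambda = ln(2) / t_half = ln(2) / 3.0957e+11 = 2.239064e-12 /s
SA = lambda * N_A / M
SA = 2.239064e-12 * 6.022e23 / 232
SA = 5.8119e+09 Bq/g

5.8119e+09


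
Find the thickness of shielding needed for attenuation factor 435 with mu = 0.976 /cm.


x = ln(factor) / mu
x = ln(435) / 0.976
x = 6.2247 cm

6.2247


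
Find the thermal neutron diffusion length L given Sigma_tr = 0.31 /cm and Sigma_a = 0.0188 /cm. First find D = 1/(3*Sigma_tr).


D = 1 / (3 * Sigma_tr) = 1 / (3 * 0.31) = 1.075269 cm
L = sqrt(D / Sigma_a)
L = sqrt(1.075269 / 0.0188)
L = 7.5627 cm

7.5627


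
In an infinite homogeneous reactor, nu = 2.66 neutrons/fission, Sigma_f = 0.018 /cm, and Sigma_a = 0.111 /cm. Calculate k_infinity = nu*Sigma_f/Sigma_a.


k_inf = nu * Sigma_f / Sigma_a
k_inf = 2.66 * 0.018 / 0.111
k_inf = 0.43135

0.43135


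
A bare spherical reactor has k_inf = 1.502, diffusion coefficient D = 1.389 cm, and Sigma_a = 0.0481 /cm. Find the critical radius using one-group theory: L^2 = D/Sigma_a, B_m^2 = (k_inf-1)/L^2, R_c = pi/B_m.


L^2 = D / Sigma_a = 1.389 / 0.0481 = 28.87734 cm^2
B_m^2 = (k_inf - 1) / L^2 = (1.502 - 1) / 28.87734 = 0.01738387 /cm^2
For a bare sphere: B_g = pi/R, so R_c = pi / sqrt(B_m^2)
R_c = pi / sqrt(0.01738387) = 23.827 cm

23.827


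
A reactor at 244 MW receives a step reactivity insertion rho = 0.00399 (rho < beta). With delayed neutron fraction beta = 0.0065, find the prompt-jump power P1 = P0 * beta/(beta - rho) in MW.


P1/P0 = beta / (beta - rho)
P1/P0 = 0.0065 / (0.0065 - 0.00399) = 2.589641
P1 = 244 * 2.589641 = 631.87 MW

631.87


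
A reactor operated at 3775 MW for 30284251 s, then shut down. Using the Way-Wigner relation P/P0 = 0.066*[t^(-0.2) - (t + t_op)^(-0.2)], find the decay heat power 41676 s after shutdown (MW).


P/P0 = 0.066 * [t^(-0.2) - (t + t_op)^(-0.2)]
P/P0 = 0.066 * [41676^(-0.2) - (41676 + 30284251)^(-0.2)]
P/P0 = 0.066 * [0.1191305 - 0.03188873] = 0.005757957
P = 3775 * 0.005757957 = 21.736 MW

21.736


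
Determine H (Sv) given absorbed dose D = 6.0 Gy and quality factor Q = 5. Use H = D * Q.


H = D * Q
H = 6.0 * 5
H = 30.000 Sv

30.000


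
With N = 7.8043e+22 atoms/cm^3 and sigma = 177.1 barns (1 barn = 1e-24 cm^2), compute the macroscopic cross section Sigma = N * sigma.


Sigma = N * sigma_barns * 1e-24
Sigma = 7.8043e+22 * 177.1 * 1e-24
Sigma = 13.821 /cm

13.821


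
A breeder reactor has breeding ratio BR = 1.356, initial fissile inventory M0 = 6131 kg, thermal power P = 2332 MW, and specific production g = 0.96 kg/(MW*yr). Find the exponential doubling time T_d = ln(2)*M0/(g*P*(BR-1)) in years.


Breeding gain G = BR - 1 = 1.356 - 1 = 0.356
Fissile production rate = g * P * G = 0.96 * 2332 * 0.356 = 796.98432 kg/yr
T_d = ln(2) * M0 / (g * P * G)
T_d = ln(2) * 6131 / 796.98432 = 5.3322 yr

5.3322


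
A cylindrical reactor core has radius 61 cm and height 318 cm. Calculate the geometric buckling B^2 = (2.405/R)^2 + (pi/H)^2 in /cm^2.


B^2 = (2.405/R)^2 + (pi/H)^2
B^2 = (2.405/61)^2 + (pi/318)^2
B^2 = 0.0016520 /cm^2

0.0016520


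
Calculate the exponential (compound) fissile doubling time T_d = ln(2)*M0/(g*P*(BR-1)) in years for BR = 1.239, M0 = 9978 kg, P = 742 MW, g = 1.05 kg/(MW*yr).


Breeding gain G = BR - 1 = 1.239 - 1 = 0.239
Fissile production rate = g * P * G = 1.05 * 742 * 0.239 = 186.2049 kg/yr
T_d = ln(2) * M0 / (g * P * G)
T_d = ln(2) * 9978 / 186.2049 = 37.143 yr

37.143


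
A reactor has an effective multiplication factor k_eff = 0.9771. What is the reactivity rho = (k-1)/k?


rho = (k_eff - 1) / k_eff
rho = (0.9771 - 1) / 0.9771
rho = -0.023437

-0.023437


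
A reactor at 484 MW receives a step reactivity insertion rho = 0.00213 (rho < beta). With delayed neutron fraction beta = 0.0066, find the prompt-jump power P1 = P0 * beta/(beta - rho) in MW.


P1/P0 = beta / (beta - rho)
P1/P0 = 0.0066 / (0.0066 - 0.00213) = 1.476510
P1 = 484 * 1.476510 = 714.63 MW

714.63


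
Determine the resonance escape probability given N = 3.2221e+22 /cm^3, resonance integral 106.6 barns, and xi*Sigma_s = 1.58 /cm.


p = exp(-N * I * 1e-24 / (xi*Sigma_s))
p = exp(-3.2221e+22 * 106.6 * 1e-24 / 1.58)
p = 0.11373

0.11373


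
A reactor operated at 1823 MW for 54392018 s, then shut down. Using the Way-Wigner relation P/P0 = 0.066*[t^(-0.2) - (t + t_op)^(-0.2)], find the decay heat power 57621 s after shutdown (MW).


P/P0 = 0.066 * [t^(-0.2) - (t + t_op)^(-0.2)]
P/P0 = 0.066 * [57621^(-0.2) - (57621 + 54392018)^(-0.2)]
P/P0 = 0.066 * [0.1116565 - 0.02836619] = 0.005497160
P = 1823 * 0.005497160 = 10.021 MW

10.021


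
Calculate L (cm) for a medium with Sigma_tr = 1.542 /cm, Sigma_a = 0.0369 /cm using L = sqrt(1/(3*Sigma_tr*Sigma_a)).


D = 1 / (3 * Sigma_tr) = 1 / (3 * 1.542) = 0.2161695 cm
L = sqrt(D / Sigma_a)
L = sqrt(0.2161695 / 0.0369)
L = 2.4204 cm

2.4204


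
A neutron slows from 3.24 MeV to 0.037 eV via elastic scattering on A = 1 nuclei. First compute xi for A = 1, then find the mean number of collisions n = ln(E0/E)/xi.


xi = 1 + (A-1)^2/(2A)*ln((A-1)/(A+1)) = 1 (for A = 1)
n = ln(E0/E) / xi
n = ln(3.24e6 / 0.037) / 1
n = ln(8.756757e+07) / 1 = 18.288

18.288


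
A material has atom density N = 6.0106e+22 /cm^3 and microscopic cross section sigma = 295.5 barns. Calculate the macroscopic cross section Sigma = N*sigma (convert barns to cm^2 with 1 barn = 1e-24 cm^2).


Sigma = N * sigma_barns * 1e-24
Sigma = 6.0106e+22 * 295.5 * 1e-24
Sigma = 17.761 /cm

17.761


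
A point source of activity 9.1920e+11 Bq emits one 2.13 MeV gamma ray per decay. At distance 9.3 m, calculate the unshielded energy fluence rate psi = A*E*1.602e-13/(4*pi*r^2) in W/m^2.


psi = A * E * 1.602e-13 / (4*pi*r^2)
psi = 9.1920e+11 * 2.13 * 1.602e-13 / (4*pi*9.3^2)
psi = 2.8859e-04 W/m^2

2.8859e-04


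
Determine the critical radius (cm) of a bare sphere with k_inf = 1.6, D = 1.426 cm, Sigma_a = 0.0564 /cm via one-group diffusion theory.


L^2 = D / Sigma_a = 1.426 / 0.0564 = 25.28369 cm^2
B_m^2 = (k_inf - 1) / L^2 = (1.6 - 1) / 25.28369 = 0.02373071 /cm^2
For a bare sphere: B_g = pi/R, so R_c = pi / sqrt(B_m^2)
R_c = pi / sqrt(0.02373071) = 20.394 cm

20.394


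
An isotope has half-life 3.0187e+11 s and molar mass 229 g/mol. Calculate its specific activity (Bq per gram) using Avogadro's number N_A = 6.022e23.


lambda = ln(2) / t_half = ln(2) / 3.0187e+11 = 2.296178e-12 /s
SA = lambda * N_A / M
SA = 2.296178e-12 * 6.022e23 / 229
SA = 6.0382e+09 Bq/g

6.0382e+09


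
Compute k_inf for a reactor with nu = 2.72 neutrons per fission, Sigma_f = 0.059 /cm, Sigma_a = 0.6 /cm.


k_inf = nu * Sigma_f / Sigma_a
k_inf = 2.72 * 0.059 / 0.6
k_inf = 0.26747

0.26747


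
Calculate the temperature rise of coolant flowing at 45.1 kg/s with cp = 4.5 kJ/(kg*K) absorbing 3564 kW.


dT = Q / (m_dot * cp)
dT = 3564 / (45.1 * 4.5)
dT = 17.561 C

17.561


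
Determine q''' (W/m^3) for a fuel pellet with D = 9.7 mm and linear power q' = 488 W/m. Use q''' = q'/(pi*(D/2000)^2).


r = D / 2 / 1000 = 9.7 / 2 / 1000 = 0.00485 m
q''' = q' / (pi * r^2)
q''' = 488 / (pi * 0.00485^2)
q''' = 6.6037e+06 W/m^3

6.6037e+06


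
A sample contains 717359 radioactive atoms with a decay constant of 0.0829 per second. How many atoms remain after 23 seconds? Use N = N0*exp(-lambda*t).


N = N0 * exp(-lambda * t)
N = 717359 * exp(-0.0829 * 23)
N = 106578

106578


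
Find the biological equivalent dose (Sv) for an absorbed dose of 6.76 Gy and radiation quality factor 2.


H = D * Q
H = 6.76 * 2
H = 13.520 Sv

13.520


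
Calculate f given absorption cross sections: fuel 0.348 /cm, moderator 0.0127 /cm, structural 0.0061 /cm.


f = Sigma_a_fuel / (Sigma_a_fuel + Sigma_a_mod + Sigma_a_other)
f = 0.348 / (0.348 + 0.0127 + 0.0061)
f = 0.94875

0.94875


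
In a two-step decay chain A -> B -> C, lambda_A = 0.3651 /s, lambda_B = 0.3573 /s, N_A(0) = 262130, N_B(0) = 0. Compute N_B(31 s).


N_B(t) = lambda_A * N_A0 / (lambda_B - lambda_A) * [exp(-lambda_A*t) - exp(-lambda_B*t)]
exp(-0.3651*31) = 1.215099e-05; exp(-0.3573*31) = 1.547476e-05
N_B = 0.3651 * 262130 / (0.3573 - 0.3651) * (1.215099e-05 - 1.547476e-05)
N_B = 40.782

40.782


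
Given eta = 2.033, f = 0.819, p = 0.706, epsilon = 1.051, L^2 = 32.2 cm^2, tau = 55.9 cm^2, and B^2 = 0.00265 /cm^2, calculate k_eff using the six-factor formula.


k_inf = eta*f*p*eps = 2.033*0.819*0.706*1.051 = 1.235460
P_TNL = 1/(1 + L^2*B^2) = 1/(1 + 32.2*0.00265) = 0.9213788
P_FNL = exp(-B^2*tau) = exp(-0.00265*55.9) = 0.8623147
k_eff = k_inf * P_TNL * P_FNL = 1.235460 * 0.9213788 * 0.8623147
k_eff = 0.98160

0.98160


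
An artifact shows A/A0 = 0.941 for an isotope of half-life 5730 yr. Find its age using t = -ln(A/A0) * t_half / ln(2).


lambda = ln(2) / t_half = ln(2) / 5730 = 1.209681e-04 /yr
t = -ln(A/A0) / lambda
t = -ln(0.941) / 1.209681e-04
t = 502.71 yr

502.71


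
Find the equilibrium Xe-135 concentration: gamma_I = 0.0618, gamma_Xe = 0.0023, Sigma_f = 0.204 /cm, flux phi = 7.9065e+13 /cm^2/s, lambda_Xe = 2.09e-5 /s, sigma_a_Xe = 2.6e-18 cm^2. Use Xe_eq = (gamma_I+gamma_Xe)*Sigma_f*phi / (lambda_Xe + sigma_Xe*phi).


Xe_eq = (gamma_I + gamma_Xe) * Sigma_f * phi / (lambda_Xe + sigma_Xe * phi)
Numerator = (0.0618 + 0.0023) * 0.204 * 7.9065e+13 = 1.033886e+12
Denominator = 2.09e-5 + 2.6e-18 * 7.9065e+13 = 2.264690e-04
Xe_eq = 1.033886e+12 / 2.264690e-04 = 4.5652e+15 /cm^3

4.5652e+15


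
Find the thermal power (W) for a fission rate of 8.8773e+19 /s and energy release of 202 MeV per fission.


P = fission_rate * E_MeV * 1.602e-13
P = 8.8773e+19 * 202 * 1.602e-13
P = 2.8727e+09 W

2.8727e+09


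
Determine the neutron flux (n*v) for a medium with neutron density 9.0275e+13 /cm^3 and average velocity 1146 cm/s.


phi = n * v
phi = 9.0275e+13 * 1146
phi = 1.0346e+17 /cm^2/s

1.0346e+17


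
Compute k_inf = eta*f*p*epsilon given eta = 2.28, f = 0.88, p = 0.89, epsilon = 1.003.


k_inf = eta * f * p * epsilon
k_inf = 2.28 * 0.88 * 0.89 * 1.003
k_inf = 1.7911

1.7911


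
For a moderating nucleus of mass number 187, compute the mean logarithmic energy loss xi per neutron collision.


xi = 1 + (A-1)^2/(2A) * ln((A-1)/(A+1))
xi = 1 + (187-1)^2/(2*187) * ln((187-1)/(187 +1))
xi = 0.010657

0.010657


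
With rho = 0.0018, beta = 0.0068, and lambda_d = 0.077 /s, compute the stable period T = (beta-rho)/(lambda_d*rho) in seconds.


T = (beta - rho) / (lambda_d * rho)
T = (0.0068 - 0.0018) / (0.077 * 0.0018)
T = 36.075 s

36.075


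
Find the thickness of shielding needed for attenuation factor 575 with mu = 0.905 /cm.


x = ln(factor) / mu
x = ln(575) / 0.905
x = 7.0214 cm

7.0214


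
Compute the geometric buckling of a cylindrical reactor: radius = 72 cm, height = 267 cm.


B^2 = (2.405/R)^2 + (pi/H)^2
B^2 = (2.405/72)^2 + (pi/267)^2
B^2 = 0.0012542 /cm^2

0.0012542


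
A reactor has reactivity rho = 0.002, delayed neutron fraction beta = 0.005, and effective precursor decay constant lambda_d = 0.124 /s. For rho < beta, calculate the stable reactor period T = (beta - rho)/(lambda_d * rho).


T = (beta - rho) / (lambda_d * rho)
T = (0.005 - 0.002) / (0.124 * 0.002)
T = 12.097 s

12.097


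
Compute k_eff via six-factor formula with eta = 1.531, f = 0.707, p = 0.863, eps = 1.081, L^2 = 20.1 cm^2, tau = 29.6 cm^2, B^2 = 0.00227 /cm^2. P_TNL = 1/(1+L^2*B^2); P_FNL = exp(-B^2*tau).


k_inf = eta*f*p*eps = 1.531*0.707*0.863*1.081 = 1.009790
P_TNL = 1/(1 + L^2*B^2) = 1/(1 + 20.1*0.00227) = 0.9563640
P_FNL = exp(-B^2*tau) = exp(-0.00227*29.6) = 0.9350157
k_eff = k_inf * P_TNL * P_FNL = 1.009790 * 0.9563640 * 0.9350157
k_eff = 0.90297

0.90297


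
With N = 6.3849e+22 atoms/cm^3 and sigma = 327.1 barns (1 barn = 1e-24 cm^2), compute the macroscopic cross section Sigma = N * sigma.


Sigma = N * sigma_barns * 1e-24
Sigma = 6.3849e+22 * 327.1 * 1e-24
Sigma = 20.885 /cm

20.885


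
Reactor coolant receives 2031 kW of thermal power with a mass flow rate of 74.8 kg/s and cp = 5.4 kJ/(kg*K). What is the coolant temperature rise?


dT = Q / (m_dot * cp)
dT = 2031 / (74.8 * 5.4)
dT = 5.0282 C

5.0282


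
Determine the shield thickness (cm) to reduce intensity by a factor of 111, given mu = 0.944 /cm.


x = ln(factor) / mu
x = ln(111) / 0.944
x = 4.9889 cm

4.9889


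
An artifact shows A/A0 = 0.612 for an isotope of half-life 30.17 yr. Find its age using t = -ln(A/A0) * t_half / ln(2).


lambda = ln(2) / t_half = ln(2) / 30.17 = 0.02297472 /yr
t = -ln(A/A0) / lambda
t = -ln(0.612) / 0.02297472
t = 21.372 yr

21.372


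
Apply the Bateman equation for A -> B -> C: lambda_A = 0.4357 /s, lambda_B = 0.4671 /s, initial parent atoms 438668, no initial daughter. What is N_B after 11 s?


N_B(t) = lambda_A * N_A0 / (lambda_B - lambda_A) * [exp(-lambda_A*t) - exp(-lambda_B*t)]
exp(-0.4357*11) = 0.008290044; exp(-0.4671*11) = 0.005868830
N_B = 0.4357 * 438668 / (0.4671 - 0.4357) * (0.008290044 - 0.005868830)
N_B = 14738

14738


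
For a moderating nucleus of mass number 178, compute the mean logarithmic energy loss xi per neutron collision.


xi = 1 + (A-1)^2/(2A) * ln((A-1)/(A+1))
xi = 1 + (178-1)^2/(2*178) * ln((178-1)/(178 +1))
xi = 0.011194

0.011194


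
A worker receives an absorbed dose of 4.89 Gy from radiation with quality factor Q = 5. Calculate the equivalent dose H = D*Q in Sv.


H = D * Q
H = 4.89 * 5
H = 24.450 Sv

24.450


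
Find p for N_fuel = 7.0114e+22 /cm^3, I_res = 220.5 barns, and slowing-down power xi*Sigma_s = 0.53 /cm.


p = exp(-N * I * 1e-24 / (xi*Sigma_s))
p = exp(-7.0114e+22 * 220.5 * 1e-24 / 0.53)
p = 2.1459e-13

2.1459e-13


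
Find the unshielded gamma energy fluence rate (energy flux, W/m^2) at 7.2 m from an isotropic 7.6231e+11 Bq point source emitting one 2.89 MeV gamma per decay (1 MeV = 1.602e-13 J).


psi = A * E * 1.602e-13 / (4*pi*r^2)
psi = 7.6231e+11 * 2.89 * 1.602e-13 / (4*pi*7.2^2)
psi = 5.4177e-04 W/m^2

5.4177e-04


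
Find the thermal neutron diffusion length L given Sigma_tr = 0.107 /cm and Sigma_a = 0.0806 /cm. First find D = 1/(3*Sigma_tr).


D = 1 / (3 * Sigma_tr) = 1 / (3 * 0.107) = 3.115265 cm
L = sqrt(D / Sigma_a)
L = sqrt(3.115265 / 0.0806)
L = 6.2170 cm

6.2170


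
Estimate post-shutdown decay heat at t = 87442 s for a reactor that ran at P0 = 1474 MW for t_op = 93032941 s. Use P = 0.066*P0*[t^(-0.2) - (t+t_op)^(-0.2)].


P/P0 = 0.066 * [t^(-0.2) - (t + t_op)^(-0.2)]
P/P0 = 0.066 * [87442^(-0.2) - (87442 + 93032941)^(-0.2)]
P/P0 = 0.066 * [0.1027202 - 0.02547951] = 0.005097886
P = 1474 * 0.005097886 = 7.5143 MW

7.5143


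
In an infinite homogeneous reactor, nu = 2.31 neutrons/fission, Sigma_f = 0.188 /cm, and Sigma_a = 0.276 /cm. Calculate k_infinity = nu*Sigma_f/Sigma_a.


k_inf = nu * Sigma_f / Sigma_a
k_inf = 2.31 * 0.188 / 0.276
k_inf = 1.5735

1.5735


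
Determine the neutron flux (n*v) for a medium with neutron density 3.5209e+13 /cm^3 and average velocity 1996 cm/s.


phi = n * v
phi = 3.5209e+13 * 1996
phi = 7.0277e+16 /cm^2/s

7.0277e+16


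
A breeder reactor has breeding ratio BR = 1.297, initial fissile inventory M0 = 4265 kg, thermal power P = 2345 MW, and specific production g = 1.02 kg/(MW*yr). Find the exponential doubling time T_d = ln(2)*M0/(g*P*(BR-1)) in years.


Breeding gain G = BR - 1 = 1.297 - 1 = 0.297
Fissile production rate = g * P * G = 1.02 * 2345 * 0.297 = 710.3943 kg/yr
T_d = ln(2) * M0 / (g * P * G)
T_d = ln(2) * 4265 / 710.3943 = 4.1615 yr

4.1615


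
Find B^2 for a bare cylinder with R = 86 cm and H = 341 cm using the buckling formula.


B^2 = (2.405/R)^2 + (pi/H)^2
B^2 = (2.405/86)^2 + (pi/341)^2
B^2 = 8.6692e-04 /cm^2

8.6692e-04


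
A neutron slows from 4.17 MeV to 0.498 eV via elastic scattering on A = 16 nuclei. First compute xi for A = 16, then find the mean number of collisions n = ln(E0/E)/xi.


xi = 1 + (A-1)^2/(2A)*ln((A-1)/(A+1)) = 0.1199467 (for A = 16)
n = ln(E0/E) / xi
n = ln(4.17e6 / 0.498) / 0.1199467
n = ln(8.373494e+06) / 0.1199467 = 132.90

132.90


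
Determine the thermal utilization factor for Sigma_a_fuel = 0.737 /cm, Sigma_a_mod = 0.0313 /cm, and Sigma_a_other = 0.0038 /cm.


f = Sigma_a_fuel / (Sigma_a_fuel + Sigma_a_mod + Sigma_a_other)
f = 0.737 / (0.737 + 0.0313 + 0.0038)
f = 0.95454

0.95454


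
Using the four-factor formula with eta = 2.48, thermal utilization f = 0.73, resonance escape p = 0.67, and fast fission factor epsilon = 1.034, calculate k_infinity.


k_inf = eta * f * p * epsilon
k_inf = 2.48 * 0.73 * 0.67 * 1.034
k_inf = 1.2542

1.2542


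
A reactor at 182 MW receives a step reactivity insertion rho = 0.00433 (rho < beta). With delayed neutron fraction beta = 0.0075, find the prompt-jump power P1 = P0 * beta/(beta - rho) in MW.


P1/P0 = beta / (beta - rho)
P1/P0 = 0.0075 / (0.0075 - 0.00433) = 2.365931
P1 = 182 * 2.365931 = 430.60 MW

430.60


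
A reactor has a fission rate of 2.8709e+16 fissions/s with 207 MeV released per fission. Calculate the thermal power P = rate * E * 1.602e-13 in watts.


P = fission_rate * E_MeV * 1.602e-13
P = 2.8709e+16 * 207 * 1.602e-13
P = 952031 W

952031


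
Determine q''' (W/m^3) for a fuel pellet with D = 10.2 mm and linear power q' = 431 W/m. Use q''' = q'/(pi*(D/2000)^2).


r = D / 2 / 1000 = 10.2 / 2 / 1000 = 0.0051 m
q''' = q' / (pi * r^2)
q''' = 431 / (pi * 0.0051^2)
q''' = 5.2746e+06 W/m^3

5.2746e+06


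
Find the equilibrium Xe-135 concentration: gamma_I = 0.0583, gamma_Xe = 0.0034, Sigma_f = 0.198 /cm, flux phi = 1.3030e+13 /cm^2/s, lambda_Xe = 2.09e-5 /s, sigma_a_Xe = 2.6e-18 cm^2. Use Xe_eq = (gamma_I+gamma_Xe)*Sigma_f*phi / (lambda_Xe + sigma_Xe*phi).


Xe_eq = (gamma_I + gamma_Xe) * Sigma_f * phi / (lambda_Xe + sigma_Xe * phi)
Numerator = (0.0583 + 0.0034) * 0.198 * 1.3030e+13 = 1.591823e+11
Denominator = 2.09e-5 + 2.6e-18 * 1.3030e+13 = 5.477800e-05
Xe_eq = 1.591823e+11 / 5.477800e-05 = 2.9060e+15 /cm^3

2.9060e+15


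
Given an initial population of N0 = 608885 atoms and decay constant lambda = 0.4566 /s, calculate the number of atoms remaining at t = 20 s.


N = N0 * exp(-lambda * t)
N = 608885 * exp(-0.4566 * 20)
N = 65.850

65.850


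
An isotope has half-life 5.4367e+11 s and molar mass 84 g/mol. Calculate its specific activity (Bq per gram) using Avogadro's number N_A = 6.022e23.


lambda = ln(2) / t_half = ln(2) / 5.4367e+11 = 1.274941e-12 /s
SA = lambda * N_A / M
SA = 1.274941e-12 * 6.022e23 / 84
SA = 9.1401e+09 Bq/g

9.1401e+09
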